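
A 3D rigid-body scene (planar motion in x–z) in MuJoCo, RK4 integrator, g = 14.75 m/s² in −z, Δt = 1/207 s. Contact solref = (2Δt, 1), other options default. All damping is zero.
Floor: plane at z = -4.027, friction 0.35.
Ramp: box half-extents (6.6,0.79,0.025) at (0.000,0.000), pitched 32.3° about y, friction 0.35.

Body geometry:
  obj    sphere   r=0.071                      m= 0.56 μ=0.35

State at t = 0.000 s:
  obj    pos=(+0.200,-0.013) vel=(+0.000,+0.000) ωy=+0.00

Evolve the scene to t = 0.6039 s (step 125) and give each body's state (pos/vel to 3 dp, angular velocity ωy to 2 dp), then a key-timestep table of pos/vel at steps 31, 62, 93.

State at t = 0.6039 s:
  obj    pos=(+1.068,-0.561) vel=(+2.874,-1.817) ωy=+47.87

Key-timestep trajectory:
   step    t(s)  obj.x    obj.z    obj.vx   obj.vz 
     31  0.1498   +0.253  -0.047  +0.713  -0.451
     62  0.2995   +0.414  -0.148  +1.426  -0.901
     93  0.4493   +0.680  -0.317  +2.138  -1.352


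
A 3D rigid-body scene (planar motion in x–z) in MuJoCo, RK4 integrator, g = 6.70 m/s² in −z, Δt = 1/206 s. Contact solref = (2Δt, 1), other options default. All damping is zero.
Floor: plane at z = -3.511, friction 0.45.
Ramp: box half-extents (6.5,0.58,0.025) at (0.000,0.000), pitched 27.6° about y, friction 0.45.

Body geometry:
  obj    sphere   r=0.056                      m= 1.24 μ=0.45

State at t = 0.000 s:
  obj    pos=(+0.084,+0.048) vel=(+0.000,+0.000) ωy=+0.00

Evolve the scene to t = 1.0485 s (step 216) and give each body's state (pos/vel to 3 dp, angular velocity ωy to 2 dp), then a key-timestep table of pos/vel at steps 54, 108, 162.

State at t = 1.0485 s:
  obj    pos=(+1.164,-0.517) vel=(+2.060,-1.077) ωy=+41.51

Key-timestep trajectory:
   step    t(s)  obj.x    obj.z    obj.vx   obj.vz 
     54  0.2621   +0.151  +0.012  +0.515  -0.269
    108  0.5243   +0.354  -0.094  +1.030  -0.539
    162  0.7864   +0.692  -0.270  +1.545  -0.808


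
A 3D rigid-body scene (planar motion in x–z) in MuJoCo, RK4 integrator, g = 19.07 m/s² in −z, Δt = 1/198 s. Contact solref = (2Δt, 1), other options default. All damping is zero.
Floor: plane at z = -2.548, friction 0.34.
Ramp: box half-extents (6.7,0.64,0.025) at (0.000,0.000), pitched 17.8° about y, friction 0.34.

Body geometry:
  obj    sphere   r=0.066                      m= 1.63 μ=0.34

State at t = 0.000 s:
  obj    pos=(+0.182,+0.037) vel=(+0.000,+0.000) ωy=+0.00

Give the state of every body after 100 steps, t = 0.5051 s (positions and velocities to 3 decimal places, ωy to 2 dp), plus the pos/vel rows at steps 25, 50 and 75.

State at t = 0.5051 s:
  obj    pos=(+0.688,-0.125) vel=(+2.002,-0.643) ωy=+31.85

Key-timestep trajectory:
   step    t(s)  obj.x    obj.z    obj.vx   obj.vz 
     25  0.1263   +0.214  +0.027  +0.501  -0.161
     50  0.2525   +0.309  -0.003  +1.001  -0.322
     75  0.3788   +0.467  -0.054  +1.502  -0.482


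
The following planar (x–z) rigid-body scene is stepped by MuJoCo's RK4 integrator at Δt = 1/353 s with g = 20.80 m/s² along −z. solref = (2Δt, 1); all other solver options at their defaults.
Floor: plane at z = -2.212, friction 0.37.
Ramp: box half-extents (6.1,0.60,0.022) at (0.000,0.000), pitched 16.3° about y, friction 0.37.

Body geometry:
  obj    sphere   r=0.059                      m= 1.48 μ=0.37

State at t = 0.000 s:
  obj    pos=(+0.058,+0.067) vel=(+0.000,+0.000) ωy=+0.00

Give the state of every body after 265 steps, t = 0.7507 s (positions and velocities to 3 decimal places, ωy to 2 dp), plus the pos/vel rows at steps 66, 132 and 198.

State at t = 0.7507 s:
  obj    pos=(+1.186,-0.262) vel=(+3.005,-0.879) ωy=+53.05

Key-timestep trajectory:
   step    t(s)  obj.x    obj.z    obj.vx   obj.vz 
     66  0.1870   +0.128  +0.047  +0.748  -0.219
    132  0.3739   +0.338  -0.014  +1.497  -0.438
    198  0.5609   +0.688  -0.117  +2.245  -0.656


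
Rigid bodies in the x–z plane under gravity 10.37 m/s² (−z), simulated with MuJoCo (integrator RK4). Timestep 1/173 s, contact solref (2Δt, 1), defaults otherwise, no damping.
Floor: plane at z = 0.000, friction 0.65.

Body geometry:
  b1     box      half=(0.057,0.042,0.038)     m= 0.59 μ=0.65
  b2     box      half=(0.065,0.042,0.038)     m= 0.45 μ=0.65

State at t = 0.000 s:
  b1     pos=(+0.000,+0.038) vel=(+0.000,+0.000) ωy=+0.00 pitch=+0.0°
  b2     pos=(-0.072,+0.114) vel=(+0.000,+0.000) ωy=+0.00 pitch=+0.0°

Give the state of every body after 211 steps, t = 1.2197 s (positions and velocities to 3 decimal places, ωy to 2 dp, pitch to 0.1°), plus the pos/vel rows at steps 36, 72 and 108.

State at t = 1.2197 s:
  b1     pos=(+0.000,+0.038) vel=(+0.000,+0.000) ωy=+0.00 pitch=+0.0°
  b2     pos=(-0.135,+0.065) vel=(+0.000,+0.000) ωy=+0.00 pitch=-90.0°

Key-timestep trajectory:
   step    t(s)  b1.x    b1.z    b1.vx   b1.vz   b2.x    b2.z    b2.vx   b2.vz 
     36  0.2081   +0.000  +0.038  +0.000  +0.000   -0.106  +0.072  -0.388  -0.026
     72  0.4162   +0.000  +0.038  +0.000  +0.000   -0.154  +0.073  +0.016  -0.005
    108  0.6243   +0.000  +0.038  +0.000  +0.000   -0.131  +0.067  -0.074  -0.036


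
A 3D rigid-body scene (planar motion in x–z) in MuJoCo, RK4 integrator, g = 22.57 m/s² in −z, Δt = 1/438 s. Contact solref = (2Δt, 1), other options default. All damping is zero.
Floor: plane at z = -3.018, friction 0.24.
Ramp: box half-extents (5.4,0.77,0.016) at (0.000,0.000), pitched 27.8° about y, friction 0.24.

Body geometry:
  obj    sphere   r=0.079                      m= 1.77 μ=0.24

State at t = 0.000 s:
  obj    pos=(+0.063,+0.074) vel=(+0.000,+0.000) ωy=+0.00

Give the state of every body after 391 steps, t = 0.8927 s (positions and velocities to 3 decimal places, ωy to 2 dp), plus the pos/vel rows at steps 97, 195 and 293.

State at t = 0.8927 s:
  obj    pos=(+2.713,-1.323) vel=(+5.938,-3.131) ωy=+84.95

Key-timestep trajectory:
   step    t(s)  obj.x    obj.z    obj.vx   obj.vz 
     97  0.2215   +0.226  -0.012  +1.473  -0.777
    195  0.4452   +0.722  -0.273  +2.961  -1.561
    293  0.6689   +1.551  -0.711  +4.449  -2.346


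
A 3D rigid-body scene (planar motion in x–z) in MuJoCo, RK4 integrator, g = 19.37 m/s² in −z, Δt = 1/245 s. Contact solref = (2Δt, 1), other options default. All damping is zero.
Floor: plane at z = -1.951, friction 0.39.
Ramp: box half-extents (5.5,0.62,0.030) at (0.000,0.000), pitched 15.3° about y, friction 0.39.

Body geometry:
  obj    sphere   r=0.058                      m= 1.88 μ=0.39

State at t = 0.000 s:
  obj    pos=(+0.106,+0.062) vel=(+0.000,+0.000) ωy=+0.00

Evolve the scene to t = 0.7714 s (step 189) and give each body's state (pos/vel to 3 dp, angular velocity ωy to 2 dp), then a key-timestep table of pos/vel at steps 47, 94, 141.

State at t = 0.7714 s:
  obj    pos=(+1.154,-0.224) vel=(+2.717,-0.743) ωy=+48.55

Key-timestep trajectory:
   step    t(s)  obj.x    obj.z    obj.vx   obj.vz 
     47  0.1918   +0.171  +0.044  +0.676  -0.185
     94  0.3837   +0.365  -0.009  +1.351  -0.370
    141  0.5755   +0.689  -0.097  +2.027  -0.554


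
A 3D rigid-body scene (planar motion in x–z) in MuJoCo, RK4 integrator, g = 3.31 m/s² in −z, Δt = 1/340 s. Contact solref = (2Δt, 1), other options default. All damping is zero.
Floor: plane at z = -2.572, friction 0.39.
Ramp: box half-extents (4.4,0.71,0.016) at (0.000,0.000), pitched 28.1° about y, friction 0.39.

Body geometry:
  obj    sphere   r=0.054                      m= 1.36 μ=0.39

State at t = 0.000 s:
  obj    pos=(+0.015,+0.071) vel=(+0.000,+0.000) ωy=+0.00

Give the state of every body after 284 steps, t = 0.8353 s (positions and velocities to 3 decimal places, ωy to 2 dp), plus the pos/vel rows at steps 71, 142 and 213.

State at t = 0.8353 s:
  obj    pos=(+0.358,-0.112) vel=(+0.821,-0.438) ωy=+17.22

Key-timestep trajectory:
   step    t(s)  obj.x    obj.z    obj.vx   obj.vz 
     71  0.2088   +0.037  +0.060  +0.205  -0.110
    142  0.4176   +0.101  +0.026  +0.410  -0.219
    213  0.6265   +0.208  -0.032  +0.615  -0.329


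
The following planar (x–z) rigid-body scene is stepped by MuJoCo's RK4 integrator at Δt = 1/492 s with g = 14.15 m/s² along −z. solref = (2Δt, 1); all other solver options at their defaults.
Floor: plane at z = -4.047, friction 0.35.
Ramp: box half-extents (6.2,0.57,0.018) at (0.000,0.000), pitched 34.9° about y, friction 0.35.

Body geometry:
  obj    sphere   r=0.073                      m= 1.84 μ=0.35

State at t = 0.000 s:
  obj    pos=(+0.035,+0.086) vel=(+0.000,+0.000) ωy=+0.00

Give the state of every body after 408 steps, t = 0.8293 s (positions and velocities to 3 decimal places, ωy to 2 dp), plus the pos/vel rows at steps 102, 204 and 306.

State at t = 0.8293 s:
  obj    pos=(+1.666,-1.051) vel=(+3.933,-2.744) ωy=+65.68

Key-timestep trajectory:
   step    t(s)  obj.x    obj.z    obj.vx   obj.vz 
    102  0.2073   +0.137  +0.015  +0.983  -0.686
    204  0.4146   +0.443  -0.198  +1.967  -1.372
    306  0.6220   +0.953  -0.554  +2.950  -2.058


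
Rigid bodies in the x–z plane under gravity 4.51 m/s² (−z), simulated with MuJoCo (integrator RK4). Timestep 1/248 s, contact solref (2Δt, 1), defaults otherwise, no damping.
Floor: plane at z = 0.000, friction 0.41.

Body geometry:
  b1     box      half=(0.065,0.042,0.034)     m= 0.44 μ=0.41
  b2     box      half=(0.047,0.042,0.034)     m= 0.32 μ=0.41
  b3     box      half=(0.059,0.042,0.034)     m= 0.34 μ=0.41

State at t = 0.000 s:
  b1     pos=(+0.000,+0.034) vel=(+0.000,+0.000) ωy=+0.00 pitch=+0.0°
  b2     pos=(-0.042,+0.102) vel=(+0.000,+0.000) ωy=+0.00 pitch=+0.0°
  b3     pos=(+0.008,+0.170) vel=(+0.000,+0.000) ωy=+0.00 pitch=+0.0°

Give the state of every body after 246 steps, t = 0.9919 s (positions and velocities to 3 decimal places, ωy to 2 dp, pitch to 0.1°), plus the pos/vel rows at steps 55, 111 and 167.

State at t = 0.9919 s:
  b1     pos=(+0.000,+0.034) vel=(+0.000,+0.000) ωy=+0.00 pitch=+0.0°
  b2     pos=(-0.042,+0.102) vel=(+0.000,+0.000) ωy=+0.00 pitch=+0.0°
  b3     pos=(+0.149,+0.034) vel=(+0.000,+0.000) ωy=+0.00 pitch=+180.0°

Key-timestep trajectory:
   step    t(s)  b1.x    b1.z    b1.vx   b1.vz   b2.x    b2.z    b2.vx   b2.vz   b3.x    b3.z    b3.vx   b3.vz 
     55  0.2218   +0.000  +0.034  +0.000  +0.000   -0.042  +0.102  +0.000  +0.000   +0.013  +0.169  +0.056  -0.013
    111  0.4476   +0.000  +0.034  +0.000  +0.000   -0.042  +0.102  +0.000  +0.000   +0.040  +0.144  +0.175  -0.375
    167  0.6734   +0.000  +0.034  +0.000  +0.000   -0.042  +0.102  +0.000  +0.000   +0.110  +0.106  +0.347  -0.384


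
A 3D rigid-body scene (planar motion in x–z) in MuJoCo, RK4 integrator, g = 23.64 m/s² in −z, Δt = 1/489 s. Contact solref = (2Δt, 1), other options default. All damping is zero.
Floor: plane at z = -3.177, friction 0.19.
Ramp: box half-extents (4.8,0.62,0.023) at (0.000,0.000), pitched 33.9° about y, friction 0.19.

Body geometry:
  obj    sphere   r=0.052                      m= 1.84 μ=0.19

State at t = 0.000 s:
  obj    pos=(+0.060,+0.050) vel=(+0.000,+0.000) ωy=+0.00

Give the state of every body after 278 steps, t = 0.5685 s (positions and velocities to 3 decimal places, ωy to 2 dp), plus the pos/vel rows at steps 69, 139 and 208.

State at t = 0.5685 s:
  obj    pos=(+1.329,-0.803) vel=(+4.460,-3.006) ωy=+101.78

Key-timestep trajectory:
   step    t(s)  obj.x    obj.z    obj.vx   obj.vz 
     69  0.1411   +0.138  -0.003  +1.110  -0.740
    139  0.2843   +0.377  -0.163  +2.235  -1.493
    208  0.4254   +0.770  -0.427  +3.343  -2.236


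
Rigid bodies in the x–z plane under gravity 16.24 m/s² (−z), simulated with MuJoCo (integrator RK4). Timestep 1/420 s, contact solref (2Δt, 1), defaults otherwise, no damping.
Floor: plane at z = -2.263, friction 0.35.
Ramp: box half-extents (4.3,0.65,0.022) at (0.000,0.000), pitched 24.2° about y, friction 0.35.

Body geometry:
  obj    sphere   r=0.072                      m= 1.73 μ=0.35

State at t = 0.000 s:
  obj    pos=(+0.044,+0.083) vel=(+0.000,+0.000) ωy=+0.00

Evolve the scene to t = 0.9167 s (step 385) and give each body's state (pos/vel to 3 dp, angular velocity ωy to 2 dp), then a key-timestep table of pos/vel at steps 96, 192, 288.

State at t = 0.9167 s:
  obj    pos=(+1.866,-0.736) vel=(+3.976,-1.787) ωy=+60.53

Key-timestep trajectory:
   step    t(s)  obj.x    obj.z    obj.vx   obj.vz 
     96  0.2286   +0.157  +0.032  +0.991  -0.446
    192  0.4571   +0.497  -0.120  +1.983  -0.891
    288  0.6857   +1.064  -0.375  +2.974  -1.337


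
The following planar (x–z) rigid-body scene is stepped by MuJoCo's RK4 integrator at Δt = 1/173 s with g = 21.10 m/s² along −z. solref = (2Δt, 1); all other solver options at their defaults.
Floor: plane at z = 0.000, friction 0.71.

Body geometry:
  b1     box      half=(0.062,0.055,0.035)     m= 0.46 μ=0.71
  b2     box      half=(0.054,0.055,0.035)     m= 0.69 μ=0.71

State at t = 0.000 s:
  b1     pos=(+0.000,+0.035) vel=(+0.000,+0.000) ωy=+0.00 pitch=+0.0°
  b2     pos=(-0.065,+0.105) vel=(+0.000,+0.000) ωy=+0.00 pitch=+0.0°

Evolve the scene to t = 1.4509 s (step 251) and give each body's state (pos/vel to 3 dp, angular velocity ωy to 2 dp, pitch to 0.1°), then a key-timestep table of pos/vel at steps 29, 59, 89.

State at t = 1.4509 s:
  b1     pos=(+0.000,+0.035) vel=(+0.000,+0.000) ωy=+0.00 pitch=+0.0°
  b2     pos=(-0.114,+0.054) vel=(+0.000,+0.000) ωy=+0.00 pitch=-90.0°

Key-timestep trajectory:
   step    t(s)  b1.x    b1.z    b1.vx   b1.vz   b2.x    b2.z    b2.vx   b2.vz 
     29  0.1676   +0.000  +0.035  +0.001  +0.000   -0.086  +0.096  -0.329  -0.265
     59  0.3410   +0.000  +0.035  +0.000  +0.000   -0.138  +0.063  -0.048  +0.007
     89  0.5145   +0.000  +0.035  +0.000  +0.000   -0.108  +0.056  +0.067  +0.099


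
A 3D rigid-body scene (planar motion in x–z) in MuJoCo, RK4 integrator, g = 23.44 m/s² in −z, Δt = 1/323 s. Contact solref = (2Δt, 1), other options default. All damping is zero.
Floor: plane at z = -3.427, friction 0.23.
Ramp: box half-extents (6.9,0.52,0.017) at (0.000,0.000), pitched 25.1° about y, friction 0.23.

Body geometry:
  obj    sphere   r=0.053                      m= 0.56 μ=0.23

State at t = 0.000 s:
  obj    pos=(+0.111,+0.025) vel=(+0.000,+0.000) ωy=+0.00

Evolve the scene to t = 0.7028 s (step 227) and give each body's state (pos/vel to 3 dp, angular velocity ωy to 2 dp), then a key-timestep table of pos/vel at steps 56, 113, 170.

State at t = 0.7028 s:
  obj    pos=(+1.700,-0.719) vel=(+4.520,-2.117) ωy=+94.16

Key-timestep trajectory:
   step    t(s)  obj.x    obj.z    obj.vx   obj.vz 
     56  0.1734   +0.208  -0.020  +1.115  -0.522
    113  0.3498   +0.505  -0.159  +2.250  -1.054
    170  0.5263   +1.002  -0.392  +3.385  -1.586


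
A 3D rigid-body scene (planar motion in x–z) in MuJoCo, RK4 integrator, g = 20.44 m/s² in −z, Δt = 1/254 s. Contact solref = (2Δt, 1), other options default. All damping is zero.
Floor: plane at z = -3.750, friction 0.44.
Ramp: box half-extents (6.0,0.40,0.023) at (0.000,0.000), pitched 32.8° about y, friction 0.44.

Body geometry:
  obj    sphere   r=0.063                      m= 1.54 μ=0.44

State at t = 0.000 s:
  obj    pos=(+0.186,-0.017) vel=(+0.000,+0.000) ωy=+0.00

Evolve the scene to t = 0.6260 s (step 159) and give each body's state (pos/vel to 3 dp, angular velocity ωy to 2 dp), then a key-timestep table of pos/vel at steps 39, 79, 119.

State at t = 0.6260 s:
  obj    pos=(+1.488,-0.857) vel=(+4.162,-2.682) ωy=+78.57

Key-timestep trajectory:
   step    t(s)  obj.x    obj.z    obj.vx   obj.vz 
     39  0.1535   +0.264  -0.068  +1.021  -0.658
     79  0.3110   +0.507  -0.225  +2.068  -1.333
    119  0.4685   +0.916  -0.488  +3.115  -2.007


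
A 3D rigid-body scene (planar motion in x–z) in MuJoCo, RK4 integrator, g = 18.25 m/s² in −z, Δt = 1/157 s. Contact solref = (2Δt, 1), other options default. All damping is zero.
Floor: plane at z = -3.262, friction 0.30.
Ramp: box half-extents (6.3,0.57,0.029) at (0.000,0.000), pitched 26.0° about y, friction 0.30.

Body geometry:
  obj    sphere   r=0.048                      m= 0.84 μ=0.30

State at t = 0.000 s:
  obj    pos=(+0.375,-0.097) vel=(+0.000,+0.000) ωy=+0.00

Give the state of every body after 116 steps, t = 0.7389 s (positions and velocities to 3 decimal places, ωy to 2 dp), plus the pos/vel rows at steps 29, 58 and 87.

State at t = 0.7389 s:
  obj    pos=(+1.777,-0.781) vel=(+3.795,-1.851) ωy=+87.94

Key-timestep trajectory:
   step    t(s)  obj.x    obj.z    obj.vx   obj.vz 
     29  0.1847   +0.463  -0.140  +0.949  -0.463
     58  0.3694   +0.726  -0.268  +1.897  -0.925
     87  0.5541   +1.164  -0.482  +2.846  -1.388


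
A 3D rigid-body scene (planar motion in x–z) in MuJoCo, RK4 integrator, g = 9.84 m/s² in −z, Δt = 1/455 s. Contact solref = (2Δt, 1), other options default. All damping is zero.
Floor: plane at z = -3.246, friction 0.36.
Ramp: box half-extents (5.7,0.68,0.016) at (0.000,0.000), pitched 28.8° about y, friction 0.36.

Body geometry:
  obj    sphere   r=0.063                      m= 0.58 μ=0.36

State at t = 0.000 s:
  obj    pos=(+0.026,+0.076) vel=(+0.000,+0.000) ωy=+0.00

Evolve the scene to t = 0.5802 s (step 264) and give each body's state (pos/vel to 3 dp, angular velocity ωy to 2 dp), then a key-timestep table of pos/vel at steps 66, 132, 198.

State at t = 0.5802 s:
  obj    pos=(+0.525,-0.199) vel=(+1.722,-0.947) ωy=+31.18

Key-timestep trajectory:
   step    t(s)  obj.x    obj.z    obj.vx   obj.vz 
     66  0.1451   +0.057  +0.059  +0.430  -0.237
    132  0.2901   +0.151  +0.007  +0.861  -0.473
    198  0.4352   +0.307  -0.079  +1.291  -0.710


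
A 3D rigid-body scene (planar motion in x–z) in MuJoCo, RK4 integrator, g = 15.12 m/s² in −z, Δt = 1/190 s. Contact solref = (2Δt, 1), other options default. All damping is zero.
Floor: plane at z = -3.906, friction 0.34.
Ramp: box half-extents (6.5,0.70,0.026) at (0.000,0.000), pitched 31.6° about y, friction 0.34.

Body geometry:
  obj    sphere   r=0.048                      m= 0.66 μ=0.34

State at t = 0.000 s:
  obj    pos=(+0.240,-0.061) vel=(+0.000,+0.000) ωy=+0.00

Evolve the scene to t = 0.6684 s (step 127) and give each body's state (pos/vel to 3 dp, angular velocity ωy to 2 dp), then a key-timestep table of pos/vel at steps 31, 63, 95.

State at t = 0.6684 s:
  obj    pos=(+1.317,-0.723) vel=(+3.222,-1.982) ωy=+78.78

Key-timestep trajectory:
   step    t(s)  obj.x    obj.z    obj.vx   obj.vz 
     31  0.1632   +0.304  -0.100  +0.787  -0.484
     63  0.3316   +0.505  -0.224  +1.598  -0.983
     95  0.5000   +0.843  -0.432  +2.410  -1.483


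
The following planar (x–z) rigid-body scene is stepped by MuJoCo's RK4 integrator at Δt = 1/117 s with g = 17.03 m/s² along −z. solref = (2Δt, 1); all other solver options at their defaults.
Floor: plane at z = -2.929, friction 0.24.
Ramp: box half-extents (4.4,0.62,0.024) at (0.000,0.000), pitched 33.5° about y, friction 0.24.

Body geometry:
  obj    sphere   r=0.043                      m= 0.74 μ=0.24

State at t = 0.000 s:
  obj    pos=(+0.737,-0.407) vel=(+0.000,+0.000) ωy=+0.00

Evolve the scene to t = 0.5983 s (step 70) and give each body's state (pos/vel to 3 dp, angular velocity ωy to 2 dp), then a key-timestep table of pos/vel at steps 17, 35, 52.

State at t = 0.5983 s:
  obj    pos=(+1.739,-1.071) vel=(+3.350,-2.217) ωy=+93.33

Key-timestep trajectory:
   step    t(s)  obj.x    obj.z    obj.vx   obj.vz 
     17  0.1453   +0.796  -0.447  +0.814  -0.538
     35  0.2991   +0.988  -0.573  +1.675  -1.109
     52  0.4444   +1.290  -0.774  +2.489  -1.647


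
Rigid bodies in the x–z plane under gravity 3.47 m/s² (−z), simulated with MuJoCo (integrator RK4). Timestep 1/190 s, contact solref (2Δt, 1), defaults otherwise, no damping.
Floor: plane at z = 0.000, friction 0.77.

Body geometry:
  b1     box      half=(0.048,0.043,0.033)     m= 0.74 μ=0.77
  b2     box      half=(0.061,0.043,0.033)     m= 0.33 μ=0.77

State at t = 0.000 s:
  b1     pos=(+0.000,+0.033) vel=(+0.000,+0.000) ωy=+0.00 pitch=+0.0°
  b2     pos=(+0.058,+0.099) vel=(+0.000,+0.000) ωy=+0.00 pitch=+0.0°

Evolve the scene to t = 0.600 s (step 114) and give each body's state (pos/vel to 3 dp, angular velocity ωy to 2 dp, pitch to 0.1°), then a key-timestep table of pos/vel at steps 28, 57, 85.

State at t = 0.600 s:
  b1     pos=(+0.000,+0.033) vel=(+0.000,+0.000) ωy=+0.00 pitch=+0.0°
  b2     pos=(+0.129,+0.066) vel=(+0.092,+0.029) ωy=+1.40 pitch=+101.0°

Key-timestep trajectory:
   step    t(s)  b1.x    b1.z    b1.vx   b1.vz   b2.x    b2.z    b2.vx   b2.vz 
     28  0.1474   +0.000  +0.033  +0.000  +0.000   +0.063  +0.097  +0.066  -0.031
     57  0.3000   +0.000  +0.033  +0.000  +0.000   +0.078  +0.083  +0.120  -0.193
     85  0.4474   +0.000  +0.033  +0.000  +0.000   +0.103  +0.067  +0.221  -0.061


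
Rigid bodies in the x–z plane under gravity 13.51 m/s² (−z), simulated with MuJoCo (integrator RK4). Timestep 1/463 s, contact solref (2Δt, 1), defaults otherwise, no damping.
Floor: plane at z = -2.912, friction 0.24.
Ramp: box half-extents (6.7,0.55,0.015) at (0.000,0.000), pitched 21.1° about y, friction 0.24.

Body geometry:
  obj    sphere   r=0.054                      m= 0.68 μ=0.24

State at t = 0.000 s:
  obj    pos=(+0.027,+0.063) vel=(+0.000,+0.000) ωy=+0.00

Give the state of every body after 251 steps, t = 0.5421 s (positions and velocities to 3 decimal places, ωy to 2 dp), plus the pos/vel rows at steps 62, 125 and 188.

State at t = 0.5421 s:
  obj    pos=(+0.503,-0.120) vel=(+1.757,-0.678) ωy=+34.87

Key-timestep trajectory:
   step    t(s)  obj.x    obj.z    obj.vx   obj.vz 
     62  0.1339   +0.056  +0.052  +0.434  -0.167
    125  0.2700   +0.145  +0.018  +0.875  -0.338
    188  0.4060   +0.294  -0.040  +1.316  -0.508


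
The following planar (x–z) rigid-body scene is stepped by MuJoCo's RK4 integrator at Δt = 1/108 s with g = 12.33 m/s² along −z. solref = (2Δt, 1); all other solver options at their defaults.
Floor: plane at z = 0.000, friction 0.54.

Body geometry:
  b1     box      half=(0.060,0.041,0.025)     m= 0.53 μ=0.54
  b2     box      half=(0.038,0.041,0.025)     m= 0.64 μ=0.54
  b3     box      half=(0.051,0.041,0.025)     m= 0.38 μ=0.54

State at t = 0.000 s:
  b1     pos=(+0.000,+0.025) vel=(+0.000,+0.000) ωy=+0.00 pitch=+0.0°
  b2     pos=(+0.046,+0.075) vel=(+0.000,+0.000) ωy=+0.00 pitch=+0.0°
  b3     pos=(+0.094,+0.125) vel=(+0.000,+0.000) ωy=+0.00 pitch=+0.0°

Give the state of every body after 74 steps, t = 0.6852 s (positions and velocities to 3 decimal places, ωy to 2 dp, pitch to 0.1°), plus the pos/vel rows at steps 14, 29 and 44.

State at t = 0.6852 s:
  b1     pos=(+0.000,+0.025) vel=(+0.000,+0.000) ωy=+0.00 pitch=+0.0°
  b2     pos=(+0.046,+0.075) vel=(+0.000,+0.000) ωy=+0.00 pitch=+0.1°
  b3     pos=(+0.116,+0.051) vel=(+0.000,+0.000) ωy=+0.00 pitch=+90.0°

Key-timestep trajectory:
   step    t(s)  b1.x    b1.z    b1.vx   b1.vz   b2.x    b2.z    b2.vx   b2.vz   b3.x    b3.z    b3.vx   b3.vz 
     14  0.1296   +0.000  +0.025  +0.000  +0.001   +0.046  +0.075  -0.001  +0.001   +0.108  +0.112  +0.204  -0.327
     29  0.2685   +0.000  +0.025  +0.000  +0.000   +0.046  +0.075  +0.000  +0.000   +0.122  +0.051  -0.143  +0.042
     44  0.4074   +0.000  +0.025  +0.000  +0.000   +0.046  +0.075  +0.000  +0.000   +0.117  +0.051  +0.001  +0.008


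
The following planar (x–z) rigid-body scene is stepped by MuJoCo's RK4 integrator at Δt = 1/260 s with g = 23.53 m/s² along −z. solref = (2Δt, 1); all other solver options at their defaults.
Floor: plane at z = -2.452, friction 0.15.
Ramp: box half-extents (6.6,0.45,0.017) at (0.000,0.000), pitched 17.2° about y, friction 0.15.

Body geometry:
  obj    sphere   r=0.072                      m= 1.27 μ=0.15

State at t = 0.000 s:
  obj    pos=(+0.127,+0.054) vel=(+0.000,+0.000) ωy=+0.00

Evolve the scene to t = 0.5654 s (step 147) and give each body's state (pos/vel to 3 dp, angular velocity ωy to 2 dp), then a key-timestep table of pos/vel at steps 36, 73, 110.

State at t = 0.5654 s:
  obj    pos=(+0.886,-0.181) vel=(+2.685,-0.831) ωy=+39.02

Key-timestep trajectory:
   step    t(s)  obj.x    obj.z    obj.vx   obj.vz 
     36  0.1385   +0.173  +0.040  +0.658  -0.204
     73  0.2808   +0.314  -0.004  +1.333  -0.413
    110  0.4231   +0.552  -0.078  +2.009  -0.622


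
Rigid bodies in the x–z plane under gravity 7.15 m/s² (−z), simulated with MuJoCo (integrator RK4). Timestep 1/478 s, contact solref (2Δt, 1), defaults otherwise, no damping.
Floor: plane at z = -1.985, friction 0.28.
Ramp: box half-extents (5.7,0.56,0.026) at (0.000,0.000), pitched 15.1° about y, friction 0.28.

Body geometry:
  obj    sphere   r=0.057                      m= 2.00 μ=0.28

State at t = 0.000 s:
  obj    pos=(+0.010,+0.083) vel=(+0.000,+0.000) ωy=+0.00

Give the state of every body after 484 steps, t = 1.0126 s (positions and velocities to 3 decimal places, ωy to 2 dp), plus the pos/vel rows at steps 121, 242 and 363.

State at t = 1.0126 s:
  obj    pos=(+0.669,-0.094) vel=(+1.301,-0.351) ωy=+23.63

Key-timestep trajectory:
   step    t(s)  obj.x    obj.z    obj.vx   obj.vz 
    121  0.2531   +0.051  +0.072  +0.325  -0.088
    242  0.5063   +0.175  +0.039  +0.650  -0.175
    363  0.7594   +0.380  -0.017  +0.975  -0.263


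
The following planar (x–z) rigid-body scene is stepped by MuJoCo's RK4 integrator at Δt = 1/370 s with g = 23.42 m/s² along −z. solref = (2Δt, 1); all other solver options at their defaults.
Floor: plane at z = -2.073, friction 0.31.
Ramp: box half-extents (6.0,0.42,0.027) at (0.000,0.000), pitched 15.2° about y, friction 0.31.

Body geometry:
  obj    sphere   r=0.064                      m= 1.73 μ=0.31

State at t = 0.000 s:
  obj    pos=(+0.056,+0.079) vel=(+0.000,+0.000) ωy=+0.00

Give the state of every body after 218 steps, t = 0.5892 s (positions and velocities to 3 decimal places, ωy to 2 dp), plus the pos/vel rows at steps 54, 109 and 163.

State at t = 0.5892 s:
  obj    pos=(+0.791,-0.121) vel=(+2.494,-0.678) ωy=+40.37

Key-timestep trajectory:
   step    t(s)  obj.x    obj.z    obj.vx   obj.vz 
     54  0.1459   +0.101  +0.067  +0.618  -0.168
    109  0.2946   +0.240  +0.029  +1.247  -0.339
    163  0.4405   +0.467  -0.033  +1.865  -0.507


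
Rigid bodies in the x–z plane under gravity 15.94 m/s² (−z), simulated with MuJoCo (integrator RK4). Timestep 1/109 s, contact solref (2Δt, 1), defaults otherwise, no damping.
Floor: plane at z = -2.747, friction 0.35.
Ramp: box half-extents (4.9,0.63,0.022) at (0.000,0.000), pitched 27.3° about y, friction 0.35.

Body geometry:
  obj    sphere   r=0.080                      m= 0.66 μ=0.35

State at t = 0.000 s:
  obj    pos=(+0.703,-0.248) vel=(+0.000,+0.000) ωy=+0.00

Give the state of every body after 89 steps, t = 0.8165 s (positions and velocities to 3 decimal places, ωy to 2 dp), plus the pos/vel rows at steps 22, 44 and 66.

State at t = 0.8165 s:
  obj    pos=(+2.250,-1.047) vel=(+3.789,-1.956) ωy=+53.28

Key-timestep trajectory:
   step    t(s)  obj.x    obj.z    obj.vx   obj.vz 
     22  0.2018   +0.798  -0.297  +0.937  -0.484
     44  0.4037   +1.081  -0.443  +1.873  -0.967
     66  0.6055   +1.554  -0.687  +2.810  -1.450


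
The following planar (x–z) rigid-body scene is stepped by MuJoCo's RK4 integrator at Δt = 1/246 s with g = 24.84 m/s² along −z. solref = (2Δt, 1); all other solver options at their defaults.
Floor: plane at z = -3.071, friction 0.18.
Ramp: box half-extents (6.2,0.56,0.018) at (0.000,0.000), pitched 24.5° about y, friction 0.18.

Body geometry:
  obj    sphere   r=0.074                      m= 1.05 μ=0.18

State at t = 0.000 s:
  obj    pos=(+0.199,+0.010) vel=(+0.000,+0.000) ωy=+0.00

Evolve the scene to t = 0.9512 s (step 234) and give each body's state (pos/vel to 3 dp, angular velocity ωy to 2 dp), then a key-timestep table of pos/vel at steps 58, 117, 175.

State at t = 0.9512 s:
  obj    pos=(+3.229,-1.370) vel=(+6.369,-2.903) ωy=+94.56

Key-timestep trajectory:
   step    t(s)  obj.x    obj.z    obj.vx   obj.vz 
     58  0.2358   +0.385  -0.075  +1.579  -0.720
    117  0.4756   +0.957  -0.335  +3.185  -1.451
    175  0.7114   +1.894  -0.762  +4.763  -2.171


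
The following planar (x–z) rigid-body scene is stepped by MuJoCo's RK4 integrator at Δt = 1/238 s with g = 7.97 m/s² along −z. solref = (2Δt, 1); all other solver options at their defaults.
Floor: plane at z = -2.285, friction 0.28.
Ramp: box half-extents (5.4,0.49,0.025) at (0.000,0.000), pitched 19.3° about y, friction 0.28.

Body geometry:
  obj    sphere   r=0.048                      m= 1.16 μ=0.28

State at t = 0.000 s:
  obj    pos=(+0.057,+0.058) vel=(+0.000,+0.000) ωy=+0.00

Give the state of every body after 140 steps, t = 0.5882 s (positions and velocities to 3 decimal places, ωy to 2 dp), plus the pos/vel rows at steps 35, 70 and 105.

State at t = 0.5882 s:
  obj    pos=(+0.364,-0.050) vel=(+1.045,-0.366) ωy=+23.05

Key-timestep trajectory:
   step    t(s)  obj.x    obj.z    obj.vx   obj.vz 
     35  0.1471   +0.076  +0.051  +0.261  -0.091
     70  0.2941   +0.134  +0.031  +0.522  -0.183
    105  0.4412   +0.230  -0.003  +0.784  -0.274


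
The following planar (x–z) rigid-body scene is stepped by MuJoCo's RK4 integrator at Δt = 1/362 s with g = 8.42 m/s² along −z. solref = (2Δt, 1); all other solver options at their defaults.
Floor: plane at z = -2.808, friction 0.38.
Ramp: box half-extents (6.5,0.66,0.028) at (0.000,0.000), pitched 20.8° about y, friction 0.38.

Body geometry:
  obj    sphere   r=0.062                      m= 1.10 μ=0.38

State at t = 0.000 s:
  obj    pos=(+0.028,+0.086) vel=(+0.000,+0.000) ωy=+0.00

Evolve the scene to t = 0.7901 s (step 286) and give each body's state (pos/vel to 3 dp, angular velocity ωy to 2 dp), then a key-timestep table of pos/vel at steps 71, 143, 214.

State at t = 0.7901 s:
  obj    pos=(+0.651,-0.151) vel=(+1.577,-0.599) ωy=+27.21

Key-timestep trajectory:
   step    t(s)  obj.x    obj.z    obj.vx   obj.vz 
     71  0.1961   +0.066  +0.071  +0.392  -0.149
    143  0.3950   +0.184  +0.026  +0.789  -0.300
    214  0.5912   +0.377  -0.047  +1.180  -0.448


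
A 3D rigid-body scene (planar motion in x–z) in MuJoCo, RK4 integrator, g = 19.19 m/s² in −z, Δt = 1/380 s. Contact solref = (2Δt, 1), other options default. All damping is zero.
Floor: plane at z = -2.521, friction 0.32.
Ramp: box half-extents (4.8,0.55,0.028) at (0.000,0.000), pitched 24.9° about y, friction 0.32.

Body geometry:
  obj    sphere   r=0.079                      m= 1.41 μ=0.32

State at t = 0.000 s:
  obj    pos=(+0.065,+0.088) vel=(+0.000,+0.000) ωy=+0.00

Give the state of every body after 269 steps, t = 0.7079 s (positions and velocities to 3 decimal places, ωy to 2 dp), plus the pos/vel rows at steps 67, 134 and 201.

State at t = 0.7079 s:
  obj    pos=(+1.377,-0.521) vel=(+3.706,-1.720) ωy=+51.71

Key-timestep trajectory:
   step    t(s)  obj.x    obj.z    obj.vx   obj.vz 
     67  0.1763   +0.146  +0.050  +0.923  -0.428
    134  0.3526   +0.390  -0.063  +1.846  -0.857
    201  0.5289   +0.797  -0.252  +2.769  -1.285


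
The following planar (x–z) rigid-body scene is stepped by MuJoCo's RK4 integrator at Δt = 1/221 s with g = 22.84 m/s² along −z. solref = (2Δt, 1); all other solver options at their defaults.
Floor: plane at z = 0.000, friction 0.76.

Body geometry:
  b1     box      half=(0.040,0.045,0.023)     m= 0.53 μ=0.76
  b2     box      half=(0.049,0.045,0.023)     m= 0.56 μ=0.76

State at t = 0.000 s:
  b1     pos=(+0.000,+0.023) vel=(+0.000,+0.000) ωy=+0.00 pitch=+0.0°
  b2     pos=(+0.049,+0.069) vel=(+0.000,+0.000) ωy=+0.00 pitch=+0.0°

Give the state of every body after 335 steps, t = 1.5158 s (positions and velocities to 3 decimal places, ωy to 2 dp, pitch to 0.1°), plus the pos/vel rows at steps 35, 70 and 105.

State at t = 1.5158 s:
  b1     pos=(+0.000,+0.023) vel=(+0.000,+0.000) ωy=+0.00 pitch=+0.0°
  b2     pos=(+0.099,+0.049) vel=(+0.000,+0.000) ωy=+0.00 pitch=+90.0°

Key-timestep trajectory:
   step    t(s)  b1.x    b1.z    b1.vx   b1.vz   b2.x    b2.z    b2.vx   b2.vz 
     35  0.1584   +0.000  +0.023  +0.000  +0.000   +0.079  +0.054  +0.253  -0.007
     70  0.3167   +0.000  +0.023  +0.000  +0.000   +0.110  +0.053  -0.070  -0.016
    105  0.4751   +0.000  +0.023  +0.000  +0.000   +0.100  +0.049  +0.137  +0.045


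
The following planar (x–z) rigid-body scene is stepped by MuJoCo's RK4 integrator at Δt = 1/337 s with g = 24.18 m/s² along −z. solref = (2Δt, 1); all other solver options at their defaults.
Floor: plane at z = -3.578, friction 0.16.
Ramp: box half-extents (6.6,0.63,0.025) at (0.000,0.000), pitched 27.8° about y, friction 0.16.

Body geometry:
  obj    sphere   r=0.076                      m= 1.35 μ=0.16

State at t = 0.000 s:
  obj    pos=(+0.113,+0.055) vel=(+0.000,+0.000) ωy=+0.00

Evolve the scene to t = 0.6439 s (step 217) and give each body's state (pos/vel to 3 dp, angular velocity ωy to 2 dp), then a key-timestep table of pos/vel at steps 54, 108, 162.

State at t = 0.6439 s:
  obj    pos=(+1.590,-0.724) vel=(+4.589,-2.419) ωy=+68.23

Key-timestep trajectory:
   step    t(s)  obj.x    obj.z    obj.vx   obj.vz 
     54  0.1602   +0.204  +0.006  +1.142  -0.602
    108  0.3205   +0.479  -0.138  +2.284  -1.204
    162  0.4807   +0.936  -0.380  +3.426  -1.806


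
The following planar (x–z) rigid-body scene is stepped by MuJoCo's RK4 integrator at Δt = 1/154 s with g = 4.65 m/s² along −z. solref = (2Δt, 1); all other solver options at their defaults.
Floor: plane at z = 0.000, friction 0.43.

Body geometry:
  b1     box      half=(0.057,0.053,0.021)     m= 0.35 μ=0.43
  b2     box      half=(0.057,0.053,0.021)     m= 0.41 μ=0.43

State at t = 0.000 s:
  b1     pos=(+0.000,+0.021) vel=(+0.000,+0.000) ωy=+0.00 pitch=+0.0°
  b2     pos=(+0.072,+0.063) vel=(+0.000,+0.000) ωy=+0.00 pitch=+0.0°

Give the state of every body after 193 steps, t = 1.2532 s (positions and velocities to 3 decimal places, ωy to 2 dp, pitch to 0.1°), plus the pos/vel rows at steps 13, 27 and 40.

State at t = 1.2532 s:
  b1     pos=(+0.000,+0.021) vel=(+0.000,+0.000) ωy=+0.00 pitch=+0.0°
  b2     pos=(+0.081,+0.050) vel=(+0.000,+0.000) ωy=-0.01 pitch=+35.7°

Key-timestep trajectory:
   step    t(s)  b1.x    b1.z    b1.vx   b1.vz   b2.x    b2.z    b2.vx   b2.vz 
     13  0.0844   +0.000  +0.021  +0.000  +0.000   +0.075  +0.061  +0.060  -0.068
     27  0.1753   +0.000  +0.021  +0.000  +0.000   +0.082  +0.050  +0.090  -0.158
     40  0.2597   +0.000  +0.021  +0.000  +0.000   +0.082  +0.051  -0.058  -0.034


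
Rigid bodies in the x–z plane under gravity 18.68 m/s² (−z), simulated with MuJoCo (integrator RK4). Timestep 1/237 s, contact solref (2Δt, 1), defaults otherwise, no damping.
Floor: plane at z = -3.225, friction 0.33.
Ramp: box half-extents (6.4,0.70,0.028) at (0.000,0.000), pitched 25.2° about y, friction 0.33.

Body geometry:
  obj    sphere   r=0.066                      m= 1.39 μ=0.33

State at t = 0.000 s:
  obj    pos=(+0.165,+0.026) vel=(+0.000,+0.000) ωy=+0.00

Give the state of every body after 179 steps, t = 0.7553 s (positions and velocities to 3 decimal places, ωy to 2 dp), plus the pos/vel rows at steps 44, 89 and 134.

State at t = 0.7553 s:
  obj    pos=(+1.631,-0.664) vel=(+3.883,-1.827) ωy=+65.00

Key-timestep trajectory:
   step    t(s)  obj.x    obj.z    obj.vx   obj.vz 
     44  0.1857   +0.254  -0.016  +0.955  -0.449
     89  0.3755   +0.528  -0.144  +1.931  -0.908
    134  0.5654   +0.987  -0.360  +2.907  -1.368


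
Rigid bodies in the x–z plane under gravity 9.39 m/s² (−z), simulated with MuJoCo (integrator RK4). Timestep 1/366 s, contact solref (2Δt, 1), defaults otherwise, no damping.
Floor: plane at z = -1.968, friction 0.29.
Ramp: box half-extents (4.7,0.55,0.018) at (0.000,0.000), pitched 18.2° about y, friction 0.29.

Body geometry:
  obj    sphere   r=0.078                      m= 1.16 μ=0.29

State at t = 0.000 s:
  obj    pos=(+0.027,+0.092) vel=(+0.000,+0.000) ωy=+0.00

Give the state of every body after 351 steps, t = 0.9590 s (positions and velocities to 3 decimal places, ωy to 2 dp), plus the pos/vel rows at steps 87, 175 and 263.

State at t = 0.9590 s:
  obj    pos=(+0.942,-0.209) vel=(+1.909,-0.628) ωy=+25.75

Key-timestep trajectory:
   step    t(s)  obj.x    obj.z    obj.vx   obj.vz 
     87  0.2377   +0.083  +0.074  +0.473  -0.156
    175  0.4781   +0.255  +0.017  +0.952  -0.313
    263  0.7186   +0.541  -0.077  +1.430  -0.470


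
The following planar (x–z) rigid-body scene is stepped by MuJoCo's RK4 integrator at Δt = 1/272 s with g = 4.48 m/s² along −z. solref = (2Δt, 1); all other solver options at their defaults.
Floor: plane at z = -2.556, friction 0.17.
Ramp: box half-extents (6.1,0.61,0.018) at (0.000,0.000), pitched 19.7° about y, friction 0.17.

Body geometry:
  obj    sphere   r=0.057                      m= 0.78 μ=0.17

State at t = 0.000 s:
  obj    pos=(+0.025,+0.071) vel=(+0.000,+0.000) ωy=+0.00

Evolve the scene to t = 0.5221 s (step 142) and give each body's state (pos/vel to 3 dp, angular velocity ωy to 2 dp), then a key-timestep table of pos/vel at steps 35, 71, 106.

State at t = 0.5221 s:
  obj    pos=(+0.163,+0.021) vel=(+0.530,-0.190) ωy=+9.88

Key-timestep trajectory:
   step    t(s)  obj.x    obj.z    obj.vx   obj.vz 
     35  0.1287   +0.033  +0.068  +0.131  -0.047
     71  0.2610   +0.060  +0.058  +0.265  -0.095
    106  0.3897   +0.102  +0.043  +0.396  -0.142


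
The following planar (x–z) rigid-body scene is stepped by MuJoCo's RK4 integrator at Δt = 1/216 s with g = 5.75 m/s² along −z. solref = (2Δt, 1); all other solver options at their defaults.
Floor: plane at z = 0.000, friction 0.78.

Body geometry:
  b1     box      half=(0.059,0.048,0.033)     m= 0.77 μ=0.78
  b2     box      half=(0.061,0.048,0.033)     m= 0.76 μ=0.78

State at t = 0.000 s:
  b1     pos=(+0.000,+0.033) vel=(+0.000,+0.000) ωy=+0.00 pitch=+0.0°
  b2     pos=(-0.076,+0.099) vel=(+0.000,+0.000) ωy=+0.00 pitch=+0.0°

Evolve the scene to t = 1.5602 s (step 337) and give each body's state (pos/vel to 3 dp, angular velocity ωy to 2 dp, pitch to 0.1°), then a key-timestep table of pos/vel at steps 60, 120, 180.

State at t = 1.5602 s:
  b1     pos=(+0.000,+0.033) vel=(+0.000,+0.000) ωy=+0.00 pitch=+0.0°
  b2     pos=(-0.139,+0.061) vel=(+0.000,+0.000) ωy=+0.00 pitch=-90.0°

Key-timestep trajectory:
   step    t(s)  b1.x    b1.z    b1.vx   b1.vz   b2.x    b2.z    b2.vx   b2.vz 
     60  0.2778   +0.000  +0.033  +0.000  +0.000   -0.109  +0.069  -0.198  -0.005
    120  0.5556   +0.000  +0.033  +0.000  +0.000   -0.153  +0.067  +0.005  -0.002
    180  0.8333   +0.000  +0.033  +0.000  +0.000   -0.137  +0.062  -0.090  -0.044


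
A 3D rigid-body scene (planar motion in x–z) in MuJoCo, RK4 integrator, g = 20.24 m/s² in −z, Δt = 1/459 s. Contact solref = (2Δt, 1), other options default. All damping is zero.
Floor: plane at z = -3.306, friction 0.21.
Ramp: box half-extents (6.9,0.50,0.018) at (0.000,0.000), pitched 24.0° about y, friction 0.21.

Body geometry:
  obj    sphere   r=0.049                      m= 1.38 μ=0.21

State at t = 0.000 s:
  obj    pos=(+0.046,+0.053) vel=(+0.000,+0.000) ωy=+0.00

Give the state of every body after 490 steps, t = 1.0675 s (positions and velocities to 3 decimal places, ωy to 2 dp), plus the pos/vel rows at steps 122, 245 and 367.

State at t = 1.0675 s:
  obj    pos=(+3.107,-1.310) vel=(+5.735,-2.553) ωy=+128.10

Key-timestep trajectory:
   step    t(s)  obj.x    obj.z    obj.vx   obj.vz 
    122  0.2658   +0.236  -0.032  +1.428  -0.636
    245  0.5338   +0.811  -0.288  +2.867  -1.277
    367  0.7996   +1.763  -0.712  +4.295  -1.912


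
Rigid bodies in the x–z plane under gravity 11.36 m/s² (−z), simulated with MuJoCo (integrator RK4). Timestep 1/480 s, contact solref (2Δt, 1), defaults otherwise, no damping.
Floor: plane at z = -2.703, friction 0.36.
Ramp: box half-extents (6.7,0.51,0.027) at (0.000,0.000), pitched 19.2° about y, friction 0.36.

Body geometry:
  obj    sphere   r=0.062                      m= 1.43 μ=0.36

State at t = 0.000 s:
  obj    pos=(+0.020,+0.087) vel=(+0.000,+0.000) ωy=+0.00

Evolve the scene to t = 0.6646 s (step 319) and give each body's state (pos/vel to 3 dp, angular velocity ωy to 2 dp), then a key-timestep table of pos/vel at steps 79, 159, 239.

State at t = 0.6646 s:
  obj    pos=(+0.577,-0.107) vel=(+1.675,-0.583) ωy=+28.60

Key-timestep trajectory:
   step    t(s)  obj.x    obj.z    obj.vx   obj.vz 
     79  0.1646   +0.054  +0.075  +0.415  -0.144
    159  0.3312   +0.158  +0.039  +0.835  -0.291
    239  0.4979   +0.333  -0.022  +1.255  -0.437
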